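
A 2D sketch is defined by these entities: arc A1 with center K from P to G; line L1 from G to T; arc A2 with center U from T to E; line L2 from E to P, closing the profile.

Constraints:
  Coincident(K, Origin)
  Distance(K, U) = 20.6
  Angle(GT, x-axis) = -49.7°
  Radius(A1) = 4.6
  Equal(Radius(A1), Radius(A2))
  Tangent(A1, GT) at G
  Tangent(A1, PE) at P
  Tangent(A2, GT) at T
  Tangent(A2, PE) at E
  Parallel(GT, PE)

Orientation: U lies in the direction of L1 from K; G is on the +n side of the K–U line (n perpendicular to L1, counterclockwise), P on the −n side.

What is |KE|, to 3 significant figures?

21.1

Tangency of A1 to both parallel lines with radius 4.6 puts G and P at K ± 4.6·n: G = (3.51, 2.98), P = (-3.51, -2.98). Equal radii place T and E the same way about U: T = U + 4.6·n = (16.8, -12.7), E = U − 4.6·n = (9.82, -18.7). Then |KE| = |E − K| = 21.1.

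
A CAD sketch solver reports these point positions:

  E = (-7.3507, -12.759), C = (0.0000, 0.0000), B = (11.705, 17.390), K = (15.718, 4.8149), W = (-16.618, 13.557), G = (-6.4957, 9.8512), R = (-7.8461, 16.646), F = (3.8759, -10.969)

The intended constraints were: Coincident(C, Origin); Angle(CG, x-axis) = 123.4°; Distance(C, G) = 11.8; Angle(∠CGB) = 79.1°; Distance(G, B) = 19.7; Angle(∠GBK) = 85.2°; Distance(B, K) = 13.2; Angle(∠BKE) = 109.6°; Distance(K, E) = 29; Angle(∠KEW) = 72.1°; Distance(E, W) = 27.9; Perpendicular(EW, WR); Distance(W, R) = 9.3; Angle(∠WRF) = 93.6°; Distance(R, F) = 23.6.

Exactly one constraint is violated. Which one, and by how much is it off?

Distance(R, F) = 23.6 — off by 6.40.

C = (0.00, 0.00) ✓; CG at 123.4° ✓; |CG| = 11.80 ✓; ∠CGB = 79.10° ✓; |GB| = 19.70 ✓; ∠GBK = 85.20° ✓; |BK| = 13.20 ✓; ∠BKE = 109.6° ✓; |KE| = 29.00 ✓; ∠KEW = 72.10° ✓; |EW| = 27.90 ✓; ∠(EW, WR) = 90.00° ✓; |WR| = 9.300 ✓; ∠WRF = 93.60° ✓; |RF| = 30.00 ✗.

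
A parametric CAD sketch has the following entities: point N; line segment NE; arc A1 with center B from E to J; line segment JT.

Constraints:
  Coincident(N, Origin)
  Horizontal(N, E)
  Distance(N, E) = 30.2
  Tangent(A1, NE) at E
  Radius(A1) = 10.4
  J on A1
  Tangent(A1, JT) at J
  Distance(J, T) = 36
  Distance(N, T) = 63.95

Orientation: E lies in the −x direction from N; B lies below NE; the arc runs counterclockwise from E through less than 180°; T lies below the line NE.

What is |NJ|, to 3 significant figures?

41.4

Checks: ∠(BE, EN) = 90.00° ✓; |BJ| = 10.40 ✓; ∠(BJ, JT) = 90.00° ✓; |JT| = 36.00 ✓; |NT| = 63.95 ✓.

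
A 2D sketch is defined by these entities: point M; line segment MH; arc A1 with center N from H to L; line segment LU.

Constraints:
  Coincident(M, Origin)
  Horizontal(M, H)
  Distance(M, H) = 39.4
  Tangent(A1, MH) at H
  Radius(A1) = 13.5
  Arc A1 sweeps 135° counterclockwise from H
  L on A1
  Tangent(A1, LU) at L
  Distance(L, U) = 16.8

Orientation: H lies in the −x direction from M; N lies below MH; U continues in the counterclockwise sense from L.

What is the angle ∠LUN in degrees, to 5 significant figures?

38.784°

M is at the origin; MH is horizontal with |MH| = 39.4 and H on the −x side, so H = (-39.400, 0.0000). Tangency of A1 to MH means the radius NH is perpendicular to MH, so N = H + (0, -13.5) = (-39.400, -13.500). On A1, H sits at bearing 90° from N; a 135° counterclockwise sweep puts L at bearing 225°, so L = N + 13.5·(cos 225°, sin 225°) = (-48.946, -23.046). Tangency of A1 to LU means the radius NL is perpendicular to LU, so LU runs along (−sin 225°, cos 225°); with |LU| = 16.8, U = (-37.067, -34.925). Then cos ∠LUN = UL·UN / (|UL||UN|), giving 38.784°.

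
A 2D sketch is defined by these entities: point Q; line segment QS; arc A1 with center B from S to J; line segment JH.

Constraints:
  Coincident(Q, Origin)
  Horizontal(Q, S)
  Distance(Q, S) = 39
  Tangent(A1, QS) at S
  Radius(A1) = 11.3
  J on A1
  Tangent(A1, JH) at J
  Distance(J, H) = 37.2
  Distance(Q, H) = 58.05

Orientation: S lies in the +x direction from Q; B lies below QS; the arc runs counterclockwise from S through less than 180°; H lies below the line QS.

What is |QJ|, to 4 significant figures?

30.30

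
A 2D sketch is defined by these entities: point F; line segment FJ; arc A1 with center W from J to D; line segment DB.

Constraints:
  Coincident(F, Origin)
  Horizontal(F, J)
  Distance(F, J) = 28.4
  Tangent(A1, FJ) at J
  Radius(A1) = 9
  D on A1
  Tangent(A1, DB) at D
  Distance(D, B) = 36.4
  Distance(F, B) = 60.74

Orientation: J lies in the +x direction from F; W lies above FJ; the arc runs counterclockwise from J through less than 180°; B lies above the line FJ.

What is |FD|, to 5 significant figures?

38.150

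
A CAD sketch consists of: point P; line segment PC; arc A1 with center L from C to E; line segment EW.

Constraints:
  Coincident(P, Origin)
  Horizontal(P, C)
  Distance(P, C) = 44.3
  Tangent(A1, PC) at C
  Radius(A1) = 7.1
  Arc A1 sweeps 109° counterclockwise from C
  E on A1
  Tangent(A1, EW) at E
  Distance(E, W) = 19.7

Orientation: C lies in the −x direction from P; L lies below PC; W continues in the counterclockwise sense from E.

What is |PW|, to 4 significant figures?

52.68

P is at the origin; P and C share the same y with |PC| = 44.3 and C on the −x side, so C = (-44.30, 0.000). Since A1 is tangent to PC there, LC ⟂ PC, so L = C + (0, -7.1) = (-44.30, -7.100). On A1, C sits at bearing 90° from L; a 109° counterclockwise sweep puts E at bearing 199°, so E = L + 7.1·(cos 199°, sin 199°) = (-51.01, -9.412). Tangency of A1 to EW means the radius LE is perpendicular to EW, so EW runs along (−sin 199°, cos 199°); with |EW| = 19.7, W = (-44.60, -28.04). Then |PW| = |W − P| = 52.68.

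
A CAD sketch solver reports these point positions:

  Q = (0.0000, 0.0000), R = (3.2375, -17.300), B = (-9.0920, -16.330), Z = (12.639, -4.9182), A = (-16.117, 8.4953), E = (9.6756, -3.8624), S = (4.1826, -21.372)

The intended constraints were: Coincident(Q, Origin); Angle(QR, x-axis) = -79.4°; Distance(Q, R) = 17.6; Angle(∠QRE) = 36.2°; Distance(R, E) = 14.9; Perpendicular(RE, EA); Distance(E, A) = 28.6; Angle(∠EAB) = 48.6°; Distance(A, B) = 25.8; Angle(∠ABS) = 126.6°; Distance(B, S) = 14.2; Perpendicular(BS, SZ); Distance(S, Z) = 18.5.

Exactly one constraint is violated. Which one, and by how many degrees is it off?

Perpendicular(BS, SZ) — off by 6.40°.

Q = (0.00, 0.00) ✓; QR at -79.40° ✓; |QR| = 17.60 ✓; ∠QRE = 36.20° ✓; |RE| = 14.90 ✓; ∠(RE, EA) = 90.00° ✓; |EA| = 28.60 ✓; ∠EAB = 48.60° ✓; |AB| = 25.80 ✓; ∠ABS = 126.6° ✓; |BS| = 14.20 ✓; ∠(BS, SZ) = 83.60° ✗; |SZ| = 18.50 ✓.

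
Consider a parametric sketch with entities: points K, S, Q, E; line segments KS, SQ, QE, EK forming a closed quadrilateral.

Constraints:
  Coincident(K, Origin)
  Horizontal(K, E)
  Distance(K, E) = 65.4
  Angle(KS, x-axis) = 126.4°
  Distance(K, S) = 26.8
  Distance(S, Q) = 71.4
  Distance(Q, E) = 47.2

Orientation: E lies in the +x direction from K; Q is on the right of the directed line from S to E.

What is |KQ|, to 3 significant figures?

44.7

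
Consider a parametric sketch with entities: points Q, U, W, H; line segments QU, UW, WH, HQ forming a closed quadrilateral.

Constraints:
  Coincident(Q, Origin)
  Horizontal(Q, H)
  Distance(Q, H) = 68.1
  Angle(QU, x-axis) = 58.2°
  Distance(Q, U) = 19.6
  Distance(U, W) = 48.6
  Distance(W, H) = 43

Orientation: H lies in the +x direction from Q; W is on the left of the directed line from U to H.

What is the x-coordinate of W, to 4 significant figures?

52.84

Checks: |UW| = 48.60 ✓; |WH| = 43.00 ✓.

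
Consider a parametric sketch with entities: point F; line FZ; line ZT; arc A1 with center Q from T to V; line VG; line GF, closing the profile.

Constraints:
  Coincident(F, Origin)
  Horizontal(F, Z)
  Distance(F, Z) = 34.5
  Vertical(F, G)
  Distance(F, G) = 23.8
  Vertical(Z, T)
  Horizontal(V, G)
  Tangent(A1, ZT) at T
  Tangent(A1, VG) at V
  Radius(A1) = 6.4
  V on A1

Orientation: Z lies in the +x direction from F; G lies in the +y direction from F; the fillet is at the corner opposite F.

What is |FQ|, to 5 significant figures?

33.051

F is at the origin; F and Z share the same y with |FZ| = 34.5 and Z on the +x side, so Z = (34.500, 0.0000). FG is vertical with |FG| = 23.8 and G on the +y side, so G = (0.0000, 23.800). The virtual corner opposite F is at (34.500, 23.800). A1 meets ZT tangentially, so QT is at right angles to ZT and since A1 is tangent to VG there, QV ⟂ VG, with radius 6.4, so the center Q sits 6.4 in from both sides at Q = (28.100, 17.400). Then |FQ| = |Q − F| = 33.051.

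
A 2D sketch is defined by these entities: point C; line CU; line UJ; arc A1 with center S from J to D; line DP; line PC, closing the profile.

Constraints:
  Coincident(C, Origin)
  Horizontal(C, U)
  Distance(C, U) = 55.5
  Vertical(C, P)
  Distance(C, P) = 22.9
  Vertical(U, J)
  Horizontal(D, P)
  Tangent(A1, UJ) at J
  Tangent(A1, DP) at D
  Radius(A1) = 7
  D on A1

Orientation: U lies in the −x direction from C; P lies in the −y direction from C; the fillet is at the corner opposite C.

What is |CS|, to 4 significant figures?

51.04

C is at the origin; CU is horizontal with |CU| = 55.5 and U on the −x side, so U = (-55.50, 0.000). C and P share the same x with |CP| = 22.9 and P on the −y side, so P = (0.000, -22.90). The virtual corner opposite C is at (-55.50, -22.90). The tangent condition forces SJ to be normal to UJ and A1 meets DP tangentially, so SD is at right angles to DP, with radius 7.0, so the center S sits 7.0 in from both sides at S = (-48.50, -15.90). Then |CS| = |S − C| = 51.04.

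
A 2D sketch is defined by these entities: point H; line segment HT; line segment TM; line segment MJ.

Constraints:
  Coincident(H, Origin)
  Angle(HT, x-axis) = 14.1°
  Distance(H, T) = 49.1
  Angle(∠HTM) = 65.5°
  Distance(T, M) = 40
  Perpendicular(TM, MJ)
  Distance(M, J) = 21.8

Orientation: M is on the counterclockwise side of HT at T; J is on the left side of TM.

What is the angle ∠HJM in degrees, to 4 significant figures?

139.4°

∠HTM = 65.5°, so TM runs at 14.1° + (180° − 65.5°) = 128.6° from the x-axis; with |TM| = 40.0, M = T + 40.0·(cos 128.6°, sin 128.6°) = (22.67, 43.22). The perpendicularity gives MJ at right angles to TM; with |MJ| = 21.8 on the left of TM, J = M + 21.8·(-0.7815, -0.6239) = (5.628, 29.62). Then cos ∠HJM = JH·JM / (|JH||JM|), giving 139.4°.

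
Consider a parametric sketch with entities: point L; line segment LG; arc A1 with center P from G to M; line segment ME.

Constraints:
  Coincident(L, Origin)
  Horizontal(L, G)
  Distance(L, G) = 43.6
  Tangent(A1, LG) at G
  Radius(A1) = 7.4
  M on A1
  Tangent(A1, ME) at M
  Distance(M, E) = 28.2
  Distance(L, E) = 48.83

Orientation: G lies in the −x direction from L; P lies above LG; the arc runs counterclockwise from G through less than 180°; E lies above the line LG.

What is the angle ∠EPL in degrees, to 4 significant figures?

80.60°

Checks: |PM| = 7.400 ✓; ∠(PM, ME) = 90.00° ✓; |ME| = 28.20 ✓; |LE| = 48.83 ✓.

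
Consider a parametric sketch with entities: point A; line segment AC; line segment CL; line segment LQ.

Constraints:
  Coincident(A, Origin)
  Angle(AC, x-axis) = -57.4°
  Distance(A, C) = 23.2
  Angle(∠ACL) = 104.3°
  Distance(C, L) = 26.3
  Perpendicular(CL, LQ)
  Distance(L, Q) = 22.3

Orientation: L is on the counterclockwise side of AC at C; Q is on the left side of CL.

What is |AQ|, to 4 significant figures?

32.03

A is at the origin; AC runs at -57.4° with length 23.2, so C = 23.2·(cos -57.4°, sin -57.4°) = (12.50, -19.54). ∠ACL = 104.3°, so CL runs at -57.4° + (180° − 104.3°) = 18.30° from the x-axis; with |CL| = 26.3, L = C + 26.3·(cos 18.30°, sin 18.30°) = (37.47, -11.29). CL is perpendicular to LQ; with |LQ| = 22.3 on the left of CL, Q = L + 22.3·(-0.3140, 0.9494) = (30.47, 9.885). Then |AQ| = |Q − A| = 32.03.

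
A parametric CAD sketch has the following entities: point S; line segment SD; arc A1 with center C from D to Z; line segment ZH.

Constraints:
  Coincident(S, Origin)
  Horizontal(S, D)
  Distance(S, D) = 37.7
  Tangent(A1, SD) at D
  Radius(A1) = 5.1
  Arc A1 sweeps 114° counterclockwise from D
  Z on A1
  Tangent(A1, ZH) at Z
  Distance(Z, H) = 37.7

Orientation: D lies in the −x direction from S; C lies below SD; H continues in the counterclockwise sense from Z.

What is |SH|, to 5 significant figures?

49.620

On A1, D sits at bearing 90° from C; a 114° counterclockwise sweep puts Z at bearing 204°, so Z = C + 5.1·(cos 204°, sin 204°) = (-42.359, -7.1744). The tangent condition forces CZ to be normal to ZH, so ZH runs along (−sin 204°, cos 204°); with |ZH| = 37.7, H = (-27.025, -41.615). Then |SH| = |H − S| = 49.620.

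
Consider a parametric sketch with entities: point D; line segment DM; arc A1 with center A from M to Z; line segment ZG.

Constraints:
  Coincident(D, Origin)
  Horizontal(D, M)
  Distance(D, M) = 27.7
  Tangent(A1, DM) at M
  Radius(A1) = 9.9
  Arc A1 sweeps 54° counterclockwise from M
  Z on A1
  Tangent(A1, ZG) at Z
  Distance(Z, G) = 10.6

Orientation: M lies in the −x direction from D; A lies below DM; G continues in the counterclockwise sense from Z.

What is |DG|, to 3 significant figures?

43.8

D is at the origin; D and M share the same y with |DM| = 27.7 and M on the −x side, so M = (-27.7, 0.00). A1 meets DM tangentially, so AM is at right angles to DM, so A = M + (0, -9.9) = (-27.7, -9.90). On A1, M sits at bearing 90° from A; a 54° counterclockwise sweep puts Z at bearing 144°, so Z = A + 9.9·(cos 144°, sin 144°) = (-35.7, -4.08). A1 meets ZG tangentially, so AZ is at right angles to ZG, so ZG runs along (−sin 144°, cos 144°); with |ZG| = 10.6, G = (-41.9, -12.7). Then |DG| = |G − D| = 43.8.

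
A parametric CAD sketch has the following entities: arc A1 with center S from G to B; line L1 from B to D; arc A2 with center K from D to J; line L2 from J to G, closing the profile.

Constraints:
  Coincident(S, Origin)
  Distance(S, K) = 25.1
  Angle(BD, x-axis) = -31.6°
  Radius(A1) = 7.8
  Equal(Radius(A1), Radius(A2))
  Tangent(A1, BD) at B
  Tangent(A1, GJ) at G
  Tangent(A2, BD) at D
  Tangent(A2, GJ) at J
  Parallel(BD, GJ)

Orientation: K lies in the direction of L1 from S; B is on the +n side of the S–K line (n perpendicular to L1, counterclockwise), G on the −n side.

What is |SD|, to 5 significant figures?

26.284

Tangency of A1 to both parallel lines with radius 7.8 puts B and G at S ± 7.8·n: B = (4.0871, 6.6435), G = (-4.0871, -6.6435). Equal radii place D and J the same way about K: D = K + 7.8·n = (25.465, -6.5086), J = K − 7.8·n = (17.291, -19.796). Then |SD| = |D − S| = 26.284.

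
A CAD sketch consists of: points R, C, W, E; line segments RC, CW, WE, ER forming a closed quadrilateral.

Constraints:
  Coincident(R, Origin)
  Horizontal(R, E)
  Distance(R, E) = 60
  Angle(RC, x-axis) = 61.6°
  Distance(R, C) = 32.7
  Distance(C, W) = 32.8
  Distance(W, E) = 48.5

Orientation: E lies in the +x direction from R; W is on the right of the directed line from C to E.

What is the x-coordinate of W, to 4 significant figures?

11.65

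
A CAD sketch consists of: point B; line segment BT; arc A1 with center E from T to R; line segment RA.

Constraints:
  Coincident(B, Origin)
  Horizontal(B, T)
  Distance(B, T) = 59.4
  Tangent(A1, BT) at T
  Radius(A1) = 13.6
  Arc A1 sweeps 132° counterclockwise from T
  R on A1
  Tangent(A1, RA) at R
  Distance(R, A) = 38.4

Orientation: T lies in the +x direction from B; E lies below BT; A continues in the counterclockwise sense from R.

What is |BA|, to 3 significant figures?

90.8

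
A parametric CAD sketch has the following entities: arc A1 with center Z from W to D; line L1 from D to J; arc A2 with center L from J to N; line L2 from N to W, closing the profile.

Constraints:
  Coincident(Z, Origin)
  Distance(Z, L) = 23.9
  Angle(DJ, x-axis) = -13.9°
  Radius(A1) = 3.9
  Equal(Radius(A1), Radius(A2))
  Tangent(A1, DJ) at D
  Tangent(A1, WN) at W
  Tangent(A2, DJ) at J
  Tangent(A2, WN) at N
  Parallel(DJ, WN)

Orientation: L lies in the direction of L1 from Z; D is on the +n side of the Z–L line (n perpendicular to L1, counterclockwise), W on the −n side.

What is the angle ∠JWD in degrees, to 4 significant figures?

71.93°

The slot axis is L1's direction at -13.9°, so u = (cos -13.9°, sin -13.9°) = (0.9707, -0.2402) and n = (−sin -13.9°, cos -13.9°) = (0.2402, 0.9707). Z is at the origin and L lies 23.9 along u from Z, so L = 23.9·u = (23.20, -5.741). Tangency of A1 to both parallel lines with radius 3.9 puts D and W at Z ± 3.9·n: D = (0.9369, 3.786), W = (-0.9369, -3.786). Equal radii place J and N the same way about L: J = L + 3.9·n = (24.14, -1.956), N = L − 3.9·n = (22.26, -9.527). Then cos ∠JWD = WJ·WD / (|WJ||WD|), giving 71.93°.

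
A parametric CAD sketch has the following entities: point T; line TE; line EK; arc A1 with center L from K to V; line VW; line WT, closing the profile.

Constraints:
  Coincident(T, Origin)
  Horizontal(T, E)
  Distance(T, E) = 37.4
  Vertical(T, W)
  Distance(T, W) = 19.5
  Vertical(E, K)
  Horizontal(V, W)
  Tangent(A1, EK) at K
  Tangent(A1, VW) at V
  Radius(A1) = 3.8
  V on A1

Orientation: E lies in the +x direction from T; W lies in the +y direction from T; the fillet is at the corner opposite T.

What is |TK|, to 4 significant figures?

40.56

The virtual corner opposite T is at (37.40, 19.50). Since A1 is tangent to EK there, LK ⟂ EK and tangency of A1 to VW means the radius LV is perpendicular to VW, with radius 3.8, so the center L sits 3.8 in from both sides at L = (33.60, 15.70). That places the tangent points at K = (37.40, 15.70) on EK and V = (33.60, 19.50) on VW. Then |TK| = |K − T| = 40.56.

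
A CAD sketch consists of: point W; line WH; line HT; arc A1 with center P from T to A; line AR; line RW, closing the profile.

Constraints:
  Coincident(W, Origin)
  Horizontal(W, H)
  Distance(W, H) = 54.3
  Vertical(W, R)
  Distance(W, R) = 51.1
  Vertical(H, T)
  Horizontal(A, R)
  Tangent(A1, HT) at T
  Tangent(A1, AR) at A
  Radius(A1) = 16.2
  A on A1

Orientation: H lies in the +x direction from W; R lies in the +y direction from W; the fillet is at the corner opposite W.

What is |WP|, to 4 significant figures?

51.67

W and R share the same x with |WR| = 51.1 and R on the +y side, so R = (0.000, 51.10). The virtual corner opposite W is at (54.30, 51.10). Since A1 is tangent to HT there, PT ⟂ HT and tangency of A1 to AR means the radius PA is perpendicular to AR, with radius 16.2, so the center P sits 16.2 in from both sides at P = (38.10, 34.90). Then |WP| = |P − W| = 51.67.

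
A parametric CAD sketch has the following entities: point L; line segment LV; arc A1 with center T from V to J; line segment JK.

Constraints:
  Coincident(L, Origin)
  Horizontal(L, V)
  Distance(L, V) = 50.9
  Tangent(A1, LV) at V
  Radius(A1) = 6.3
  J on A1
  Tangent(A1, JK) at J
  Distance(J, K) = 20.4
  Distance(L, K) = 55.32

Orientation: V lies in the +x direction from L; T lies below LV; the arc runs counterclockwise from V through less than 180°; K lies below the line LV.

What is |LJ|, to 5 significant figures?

45.283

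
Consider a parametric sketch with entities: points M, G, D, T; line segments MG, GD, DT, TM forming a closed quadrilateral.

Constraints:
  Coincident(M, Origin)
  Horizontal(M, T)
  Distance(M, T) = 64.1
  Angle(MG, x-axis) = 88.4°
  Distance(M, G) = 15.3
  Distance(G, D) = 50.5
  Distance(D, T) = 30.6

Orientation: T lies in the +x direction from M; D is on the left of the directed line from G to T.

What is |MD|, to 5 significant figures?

56.411

Checks: |MT| = 64.10 ✓; |MG| = 15.30 ✓; |GD| = 50.50 ✓; |DT| = 30.60 ✓.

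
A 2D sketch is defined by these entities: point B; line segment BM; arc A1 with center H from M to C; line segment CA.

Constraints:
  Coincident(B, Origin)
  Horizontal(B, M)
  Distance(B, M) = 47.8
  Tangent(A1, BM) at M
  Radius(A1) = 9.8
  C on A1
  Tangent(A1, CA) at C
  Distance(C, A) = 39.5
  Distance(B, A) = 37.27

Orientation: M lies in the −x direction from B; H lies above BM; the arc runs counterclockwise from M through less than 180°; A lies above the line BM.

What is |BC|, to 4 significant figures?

40.39

Checks: B = (0.00, 0.00) ✓; ∠(HM, MB) = 90.00° ✓; |HM| = 9.800 ✓; |HC| = 9.800 ✓; ∠(HC, CA) = 90.00° ✓; |CA| = 39.50 ✓; |BA| = 37.27 ✓.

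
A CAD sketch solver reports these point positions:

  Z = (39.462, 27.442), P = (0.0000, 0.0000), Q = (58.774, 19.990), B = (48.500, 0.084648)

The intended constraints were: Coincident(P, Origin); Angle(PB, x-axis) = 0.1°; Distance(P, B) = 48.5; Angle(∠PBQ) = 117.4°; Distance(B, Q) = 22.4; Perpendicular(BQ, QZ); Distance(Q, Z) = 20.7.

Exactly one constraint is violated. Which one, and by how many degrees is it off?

Perpendicular(BQ, QZ) — off by 6.20°.

P = (0.00, 0.00) ✓; PB at 0.1000° ✓; |PB| = 48.50 ✓; ∠PBQ = 117.4° ✓; |BQ| = 22.40 ✓; ∠(BQ, QZ) = 96.20° ✗; |QZ| = 20.70 ✓.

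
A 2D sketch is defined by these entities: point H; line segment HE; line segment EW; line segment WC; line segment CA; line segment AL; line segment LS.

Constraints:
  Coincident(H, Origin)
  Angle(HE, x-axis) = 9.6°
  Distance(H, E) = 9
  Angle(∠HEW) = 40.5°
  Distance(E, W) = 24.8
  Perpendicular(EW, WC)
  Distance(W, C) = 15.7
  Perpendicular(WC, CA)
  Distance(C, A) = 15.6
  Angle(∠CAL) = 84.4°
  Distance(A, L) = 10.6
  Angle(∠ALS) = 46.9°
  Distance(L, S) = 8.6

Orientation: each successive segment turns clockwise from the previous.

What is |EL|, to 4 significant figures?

11.46

H is at the origin; HE runs at 9.6° with length 9.0, so E = (8.874, 1.501). ∠HEW = 40.5° gives EW at -129.9° from the x-axis; with |EW| = 24.8, W = (-7.034, -17.52). The perpendicularity gives WC at right angles to EW, so WC runs at 140.1°; with |WC| = 15.7, C = (-19.08, -7.454). WC ⟂ CA, so CA runs at 50.10°; with |CA| = 15.6, A = (-9.072, 4.514). ∠CAL = 84.4° gives AL at -45.50° from the x-axis; with |AL| = 10.6, L = (-1.642, -3.047). Then |EL| = |L − E| = 11.46.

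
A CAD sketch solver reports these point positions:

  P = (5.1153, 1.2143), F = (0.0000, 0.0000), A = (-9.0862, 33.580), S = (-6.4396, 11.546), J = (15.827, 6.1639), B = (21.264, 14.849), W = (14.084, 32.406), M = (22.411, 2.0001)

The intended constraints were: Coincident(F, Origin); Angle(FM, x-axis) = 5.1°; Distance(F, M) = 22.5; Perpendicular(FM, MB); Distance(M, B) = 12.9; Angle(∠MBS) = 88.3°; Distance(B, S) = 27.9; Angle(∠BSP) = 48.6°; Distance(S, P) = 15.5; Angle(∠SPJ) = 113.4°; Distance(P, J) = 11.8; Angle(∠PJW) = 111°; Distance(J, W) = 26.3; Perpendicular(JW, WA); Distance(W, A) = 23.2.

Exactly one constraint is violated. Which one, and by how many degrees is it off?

Perpendicular(JW, WA) — off by 6.70°.

F = (0.00, 0.00) ✓; FM at 5.100° ✓; |FM| = 22.50 ✓; ∠(FM, MB) = 90.00° ✓; |MB| = 12.90 ✓; ∠MBS = 88.30° ✓; |BS| = 27.90 ✓; ∠BSP = 48.60° ✓; |SP| = 15.50 ✓; ∠SPJ = 113.4° ✓; |PJ| = 11.80 ✓; ∠PJW = 111.0° ✓; |JW| = 26.30 ✓; ∠(JW, WA) = 83.30° ✗; |WA| = 23.20 ✓.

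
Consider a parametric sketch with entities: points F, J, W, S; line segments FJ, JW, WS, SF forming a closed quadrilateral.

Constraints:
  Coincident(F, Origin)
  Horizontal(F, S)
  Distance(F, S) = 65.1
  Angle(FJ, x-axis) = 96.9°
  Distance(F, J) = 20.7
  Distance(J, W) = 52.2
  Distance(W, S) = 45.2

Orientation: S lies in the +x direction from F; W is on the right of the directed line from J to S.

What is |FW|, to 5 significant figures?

34.909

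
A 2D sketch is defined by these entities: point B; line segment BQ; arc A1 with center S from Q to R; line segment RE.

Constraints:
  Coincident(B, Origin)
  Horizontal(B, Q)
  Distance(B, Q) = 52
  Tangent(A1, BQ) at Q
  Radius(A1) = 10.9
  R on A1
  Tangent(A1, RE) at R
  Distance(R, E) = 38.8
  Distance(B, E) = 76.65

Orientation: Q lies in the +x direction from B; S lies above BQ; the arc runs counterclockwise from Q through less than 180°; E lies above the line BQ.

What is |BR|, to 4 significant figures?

64.01

Checks: |SQ| = 10.90 ✓; |SR| = 10.90 ✓; ∠(SR, RE) = 90.00° ✓; |RE| = 38.80 ✓; |BE| = 76.65 ✓.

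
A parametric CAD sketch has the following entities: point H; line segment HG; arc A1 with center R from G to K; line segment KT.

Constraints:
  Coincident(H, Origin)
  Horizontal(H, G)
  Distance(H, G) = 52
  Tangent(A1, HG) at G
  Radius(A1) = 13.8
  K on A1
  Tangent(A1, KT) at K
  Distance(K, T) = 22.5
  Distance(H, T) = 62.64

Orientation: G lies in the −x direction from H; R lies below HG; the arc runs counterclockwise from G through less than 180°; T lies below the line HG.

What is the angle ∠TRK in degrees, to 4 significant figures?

58.48°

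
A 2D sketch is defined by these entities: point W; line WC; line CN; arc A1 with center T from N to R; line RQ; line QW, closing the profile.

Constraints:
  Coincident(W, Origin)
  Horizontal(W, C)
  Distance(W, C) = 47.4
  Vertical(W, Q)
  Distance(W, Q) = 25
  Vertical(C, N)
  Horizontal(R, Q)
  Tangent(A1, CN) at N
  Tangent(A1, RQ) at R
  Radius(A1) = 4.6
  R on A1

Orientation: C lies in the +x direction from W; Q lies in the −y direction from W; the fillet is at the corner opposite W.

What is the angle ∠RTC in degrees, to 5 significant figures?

167.29°

W is at the origin; WC is horizontal with |WC| = 47.4 and C on the +x side, so C = (47.400, 0.0000). WQ is vertical with |WQ| = 25.0 and Q on the −y side, so Q = (0.0000, -25.000). The virtual corner opposite W is at (47.400, -25.000). The tangent condition forces TN to be normal to CN and tangency of A1 to RQ means the radius TR is perpendicular to RQ, with radius 4.6, so the center T sits 4.6 in from both sides at T = (42.800, -20.400). That places the tangent points at N = (47.400, -20.400) on CN and R = (42.800, -25.000) on RQ. Then cos ∠RTC = TR·TC / (|TR||TC|), giving 167.29°.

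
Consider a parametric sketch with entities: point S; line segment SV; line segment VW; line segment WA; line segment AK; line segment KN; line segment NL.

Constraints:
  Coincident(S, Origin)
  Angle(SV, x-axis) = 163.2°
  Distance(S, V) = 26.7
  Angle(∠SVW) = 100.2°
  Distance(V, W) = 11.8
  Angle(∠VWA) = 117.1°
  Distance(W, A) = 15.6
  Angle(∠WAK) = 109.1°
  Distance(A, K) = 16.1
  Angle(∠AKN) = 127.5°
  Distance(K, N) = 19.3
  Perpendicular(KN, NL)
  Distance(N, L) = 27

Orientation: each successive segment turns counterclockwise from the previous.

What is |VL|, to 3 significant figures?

9.13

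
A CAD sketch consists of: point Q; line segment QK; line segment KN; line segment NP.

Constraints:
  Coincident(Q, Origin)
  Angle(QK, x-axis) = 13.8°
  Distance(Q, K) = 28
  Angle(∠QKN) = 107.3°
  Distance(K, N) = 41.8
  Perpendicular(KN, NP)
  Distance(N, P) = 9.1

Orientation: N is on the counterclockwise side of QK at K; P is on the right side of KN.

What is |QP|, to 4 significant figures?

61.62

∠QKN = 107.3°, so KN runs at 13.8° + (180° − 107.3°) = 86.50° from the x-axis; with |KN| = 41.8, N = K + 41.8·(cos 86.50°, sin 86.50°) = (29.74, 48.40). KN is perpendicular to NP; with |NP| = 9.1 on the right of KN, P = N + 9.1·(0.9981, -0.06105) = (38.83, 47.85). Then |QP| = |P − Q| = 61.62.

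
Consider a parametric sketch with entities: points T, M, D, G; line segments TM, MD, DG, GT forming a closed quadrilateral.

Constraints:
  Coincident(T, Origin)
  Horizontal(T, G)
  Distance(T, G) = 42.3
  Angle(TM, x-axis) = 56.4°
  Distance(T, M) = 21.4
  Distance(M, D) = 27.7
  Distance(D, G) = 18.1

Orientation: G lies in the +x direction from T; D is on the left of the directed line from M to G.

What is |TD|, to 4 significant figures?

43.40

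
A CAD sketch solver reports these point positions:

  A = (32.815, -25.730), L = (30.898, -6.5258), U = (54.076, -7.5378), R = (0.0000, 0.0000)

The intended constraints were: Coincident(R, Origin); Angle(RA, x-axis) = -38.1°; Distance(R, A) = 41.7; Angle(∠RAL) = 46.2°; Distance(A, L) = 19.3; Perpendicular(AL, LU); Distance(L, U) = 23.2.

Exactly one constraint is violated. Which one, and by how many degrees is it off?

Perpendicular(AL, LU) — off by 8.20°.

R = (0.00, 0.00) ✓; RA at -38.10° ✓; |RA| = 41.70 ✓; ∠RAL = 46.20° ✓; |AL| = 19.30 ✓; ∠(AL, LU) = 98.20° ✗; |LU| = 23.20 ✓.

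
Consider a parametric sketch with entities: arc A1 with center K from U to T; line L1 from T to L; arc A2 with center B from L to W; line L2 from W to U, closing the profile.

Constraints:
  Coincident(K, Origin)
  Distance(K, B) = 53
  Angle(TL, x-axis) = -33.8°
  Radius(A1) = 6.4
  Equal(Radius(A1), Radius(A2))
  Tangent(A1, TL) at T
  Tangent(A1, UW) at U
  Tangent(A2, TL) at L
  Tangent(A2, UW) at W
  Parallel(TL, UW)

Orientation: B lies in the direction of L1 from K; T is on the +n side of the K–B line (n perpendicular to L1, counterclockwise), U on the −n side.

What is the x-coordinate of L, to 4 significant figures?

47.60

The slot axis is L1's direction at -33.8°, so u = (cos -33.8°, sin -33.8°) = (0.8310, -0.5563) and n = (−sin -33.8°, cos -33.8°) = (0.5563, 0.8310). K is at the origin and B lies 53.0 along u from K, so B = 53.0·u = (44.04, -29.48). Tangency of A1 to both parallel lines with radius 6.4 puts T and U at K ± 6.4·n: T = (3.560, 5.318), U = (-3.560, -5.318). Equal radii place L and W the same way about B: L = B + 6.4·n = (47.60, -24.17), W = B − 6.4·n = (40.48, -34.80). So L.x = 47.60.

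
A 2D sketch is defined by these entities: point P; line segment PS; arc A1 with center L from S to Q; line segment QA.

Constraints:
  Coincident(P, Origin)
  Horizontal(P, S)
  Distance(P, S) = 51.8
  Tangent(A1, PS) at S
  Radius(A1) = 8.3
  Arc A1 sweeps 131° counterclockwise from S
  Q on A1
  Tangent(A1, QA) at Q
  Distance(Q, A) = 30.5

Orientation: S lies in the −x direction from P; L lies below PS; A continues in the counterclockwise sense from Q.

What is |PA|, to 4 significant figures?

52.91

P is at the origin; P and S share the same y with |PS| = 51.8 and S on the −x side, so S = (-51.80, 0.000). A1 meets PS tangentially, so LS is at right angles to PS, so L = S + (0, -8.3) = (-51.80, -8.300). On A1, S sits at bearing 90° from L; a 131° counterclockwise sweep puts Q at bearing 221°, so Q = L + 8.3·(cos 221°, sin 221°) = (-58.06, -13.75). Tangency of A1 to QA means the radius LQ is perpendicular to QA, so QA runs along (−sin 221°, cos 221°); with |QA| = 30.5, A = (-38.05, -36.76). Then |PA| = |A − P| = 52.91.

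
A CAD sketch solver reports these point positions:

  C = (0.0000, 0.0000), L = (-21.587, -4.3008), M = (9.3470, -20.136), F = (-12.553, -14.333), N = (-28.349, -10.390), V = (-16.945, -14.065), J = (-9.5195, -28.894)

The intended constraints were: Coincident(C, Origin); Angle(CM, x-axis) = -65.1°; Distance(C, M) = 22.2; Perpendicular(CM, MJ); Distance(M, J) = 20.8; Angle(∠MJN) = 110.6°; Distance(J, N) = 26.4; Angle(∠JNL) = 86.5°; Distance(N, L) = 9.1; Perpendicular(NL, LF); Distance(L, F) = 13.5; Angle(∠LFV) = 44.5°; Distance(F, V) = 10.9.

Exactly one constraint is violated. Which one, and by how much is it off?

Distance(F, V) = 10.9 — off by 6.50.

C = (0.00, 0.00) ✓; CM at -65.10° ✓; |CM| = 22.20 ✓; ∠(CM, MJ) = 90.00° ✓; |MJ| = 20.80 ✓; ∠MJN = 110.6° ✓; |JN| = 26.40 ✓; ∠JNL = 86.50° ✓; |NL| = 9.100 ✓; ∠(NL, LF) = 90.00° ✓; |LF| = 13.50 ✓; ∠LFV = 44.51° ✓; |FV| = 4.400 ✗.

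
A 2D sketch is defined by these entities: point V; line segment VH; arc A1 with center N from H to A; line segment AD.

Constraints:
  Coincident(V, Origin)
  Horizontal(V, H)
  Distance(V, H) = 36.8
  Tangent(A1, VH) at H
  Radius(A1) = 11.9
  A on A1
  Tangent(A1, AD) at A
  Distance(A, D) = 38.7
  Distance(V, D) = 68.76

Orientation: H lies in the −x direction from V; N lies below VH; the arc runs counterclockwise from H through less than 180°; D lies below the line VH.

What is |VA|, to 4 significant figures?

50.33

V is at the origin; V and H share the same y with |VH| = 36.8 and H on the −x side, so H = (-36.80, 0.000). Since A1 is tangent to VH there, NH ⟂ VH, so N = H + (0, -11.9) = (-36.80, -11.90). Since NA ⟂ AD (tangency), |ND| = √(11.9² + 38.7²) = 40.49 regardless of where A sits on A1. So D lies on both circle(V, 68.76) and circle(N, 40.49); the below-VH intersection is D = (-45.67, -51.41). A is the foot of the tangent from D: A = (-48.66, -12.82).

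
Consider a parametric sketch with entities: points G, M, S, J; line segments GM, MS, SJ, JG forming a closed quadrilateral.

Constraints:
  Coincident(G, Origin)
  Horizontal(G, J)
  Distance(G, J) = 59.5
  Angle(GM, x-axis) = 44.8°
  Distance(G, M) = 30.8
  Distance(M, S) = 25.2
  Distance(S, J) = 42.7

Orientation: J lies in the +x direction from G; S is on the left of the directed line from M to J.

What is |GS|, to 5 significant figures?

55.976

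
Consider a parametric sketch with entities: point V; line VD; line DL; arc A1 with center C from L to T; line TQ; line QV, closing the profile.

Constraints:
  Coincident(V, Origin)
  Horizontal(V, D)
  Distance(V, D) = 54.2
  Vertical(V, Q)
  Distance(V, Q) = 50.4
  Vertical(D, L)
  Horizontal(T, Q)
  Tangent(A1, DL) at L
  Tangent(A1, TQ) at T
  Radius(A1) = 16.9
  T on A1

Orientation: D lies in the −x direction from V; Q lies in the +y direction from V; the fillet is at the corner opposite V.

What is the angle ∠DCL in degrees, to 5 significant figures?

63.230°

V is at the origin; VD is horizontal with |VD| = 54.2 and D on the −x side, so D = (-54.200, 0.0000). V and Q share the same x with |VQ| = 50.4 and Q on the +y side, so Q = (0.0000, 50.400). The virtual corner opposite V is at (-54.200, 50.400). A1 meets DL tangentially, so CL is at right angles to DL and A1 meets TQ tangentially, so CT is at right angles to TQ, with radius 16.9, so the center C sits 16.9 in from both sides at C = (-37.300, 33.500). That places the tangent points at L = (-54.200, 33.500) on DL and T = (-37.300, 50.400) on TQ. Then cos ∠DCL = CD·CL / (|CD||CL|), giving 63.230°.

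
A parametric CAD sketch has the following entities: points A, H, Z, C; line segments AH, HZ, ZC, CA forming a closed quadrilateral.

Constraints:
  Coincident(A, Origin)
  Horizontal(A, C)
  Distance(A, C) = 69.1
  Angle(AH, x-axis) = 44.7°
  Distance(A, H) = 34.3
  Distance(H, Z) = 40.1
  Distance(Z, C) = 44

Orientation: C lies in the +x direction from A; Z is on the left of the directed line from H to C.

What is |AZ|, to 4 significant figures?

73.62

A is at the origin; A and C share the same y with |AC| = 69.1 and C in +x, so C = (69.1, 0). AH runs at 44.7° with |AH| = 34.3, so H = (24.38, 24.13). Z is determined by |HZ| = 40.1 and |ZC| = 44.0 together: it lies at the intersection of circle(H, 40.1) and circle(C, 44.0). With |HC| = 50.81, the foot of the radical line on HC is 22.18 from H and the perpendicular offset is √(40.1² − 22.18²) = 33.41. Taking the left-of-HC solution: Z = (59.76, 43.00).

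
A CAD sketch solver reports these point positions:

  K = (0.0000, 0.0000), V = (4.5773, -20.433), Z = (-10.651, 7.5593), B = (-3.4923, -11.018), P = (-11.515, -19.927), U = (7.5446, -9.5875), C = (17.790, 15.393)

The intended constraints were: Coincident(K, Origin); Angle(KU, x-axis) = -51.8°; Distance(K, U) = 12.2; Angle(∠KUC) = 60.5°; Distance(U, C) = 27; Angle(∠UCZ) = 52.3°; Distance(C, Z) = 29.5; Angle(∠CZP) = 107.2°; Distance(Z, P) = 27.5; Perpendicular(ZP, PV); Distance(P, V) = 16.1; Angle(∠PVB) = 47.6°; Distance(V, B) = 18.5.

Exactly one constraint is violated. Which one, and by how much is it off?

Distance(V, B) = 18.5 — off by 6.10.

K = (0.00, 0.00) ✓; KU at -51.80° ✓; |KU| = 12.20 ✓; ∠KUC = 60.50° ✓; |UC| = 27.00 ✓; ∠UCZ = 52.30° ✓; |CZ| = 29.50 ✓; ∠CZP = 107.2° ✓; |ZP| = 27.50 ✓; ∠(ZP, PV) = 90.00° ✓; |PV| = 16.10 ✓; ∠PVB = 47.60° ✓; |VB| = 12.40 ✗.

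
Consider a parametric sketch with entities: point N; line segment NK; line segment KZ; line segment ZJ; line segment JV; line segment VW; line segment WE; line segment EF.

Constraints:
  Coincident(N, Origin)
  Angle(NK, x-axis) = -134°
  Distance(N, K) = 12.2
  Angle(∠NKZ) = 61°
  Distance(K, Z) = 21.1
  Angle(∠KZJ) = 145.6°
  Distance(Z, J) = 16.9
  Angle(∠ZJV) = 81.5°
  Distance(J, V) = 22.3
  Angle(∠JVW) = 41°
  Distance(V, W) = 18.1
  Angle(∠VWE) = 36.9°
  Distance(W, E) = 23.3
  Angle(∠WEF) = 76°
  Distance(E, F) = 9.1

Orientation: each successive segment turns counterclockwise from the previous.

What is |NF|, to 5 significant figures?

27.499

N is at the origin; NK runs at -134.0° with length 12.2, so K = (-8.4748, -8.7759). ∠NKZ = 61.0° gives KZ at -15.000° from the x-axis; with |KZ| = 21.1, Z = (11.906, -14.237). ∠KZJ = 145.6° gives ZJ at 19.400° from the x-axis; with |ZJ| = 16.9, J = (27.847, -8.6235). ∠ZJV = 81.5° gives JV at 117.90° from the x-axis; with |JV| = 22.3, V = (17.412, 11.084). ∠JVW = 41.0° gives VW at -103.10° from the x-axis; with |VW| = 18.1, W = (13.309, -6.5445). ∠VWE = 36.9° gives WE at 40.000° from the x-axis; with |WE| = 23.3, E = (31.158, 8.4325). ∠WEF = 76.0° gives EF at 144.00° from the x-axis; with |EF| = 9.1, F = (23.796, 13.781). Then |NF| = |F − N| = 27.499.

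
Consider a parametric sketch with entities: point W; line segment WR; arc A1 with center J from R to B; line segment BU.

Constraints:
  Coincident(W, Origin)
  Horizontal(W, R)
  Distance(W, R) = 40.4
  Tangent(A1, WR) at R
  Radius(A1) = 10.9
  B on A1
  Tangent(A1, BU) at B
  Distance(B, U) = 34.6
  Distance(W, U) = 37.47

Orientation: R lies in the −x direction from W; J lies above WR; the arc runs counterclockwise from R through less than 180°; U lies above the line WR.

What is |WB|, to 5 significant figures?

31.492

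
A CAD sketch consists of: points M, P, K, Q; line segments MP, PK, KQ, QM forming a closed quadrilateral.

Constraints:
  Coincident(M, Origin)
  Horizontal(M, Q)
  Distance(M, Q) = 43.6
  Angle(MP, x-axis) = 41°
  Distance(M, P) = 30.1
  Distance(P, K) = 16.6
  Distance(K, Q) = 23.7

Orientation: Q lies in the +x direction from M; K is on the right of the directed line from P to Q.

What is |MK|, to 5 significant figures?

20.414

Checks: |PK| = 16.60 ✓; |KQ| = 23.70 ✓.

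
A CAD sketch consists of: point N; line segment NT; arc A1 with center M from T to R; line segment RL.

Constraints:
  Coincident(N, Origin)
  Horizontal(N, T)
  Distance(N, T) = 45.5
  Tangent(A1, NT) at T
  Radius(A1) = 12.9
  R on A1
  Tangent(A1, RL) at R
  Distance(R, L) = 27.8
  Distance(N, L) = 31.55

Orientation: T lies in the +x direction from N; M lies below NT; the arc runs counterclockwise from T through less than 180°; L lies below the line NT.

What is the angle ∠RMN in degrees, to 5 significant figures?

23.889°

Checks: |MT| = 12.90 ✓; |MR| = 12.90 ✓; ∠(MR, RL) = 90.00° ✓; |RL| = 27.80 ✓; |NL| = 31.55 ✓.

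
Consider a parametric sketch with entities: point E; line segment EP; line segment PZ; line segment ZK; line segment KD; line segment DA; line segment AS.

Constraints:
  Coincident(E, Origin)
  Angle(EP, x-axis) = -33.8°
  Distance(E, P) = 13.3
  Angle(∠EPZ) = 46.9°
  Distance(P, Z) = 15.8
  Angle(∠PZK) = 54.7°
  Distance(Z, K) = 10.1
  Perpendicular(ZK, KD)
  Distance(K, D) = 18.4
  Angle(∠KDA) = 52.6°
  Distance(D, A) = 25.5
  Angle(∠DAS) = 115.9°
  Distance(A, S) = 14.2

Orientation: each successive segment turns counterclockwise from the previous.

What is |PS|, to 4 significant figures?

29.02

E is at the origin; EP runs at -33.8° with length 13.3, so P = (11.05, -7.399). ∠EPZ = 46.9° gives PZ at 99.30° from the x-axis; with |PZ| = 15.8, Z = (8.499, 8.194). ∠PZK = 54.7° gives ZK at -135.4° from the x-axis; with |ZK| = 10.1, K = (1.307, 1.102). ZK is perpendicular to KD, so KD runs at -45.40°; with |KD| = 18.4, D = (14.23, -12.00). ∠KDA = 52.6° gives DA at 82.00° from the x-axis; with |DA| = 25.5, A = (17.78, 13.25). ∠DAS = 115.9° gives AS at 146.1° from the x-axis; with |AS| = 14.2, S = (5.990, 21.17). Then |PS| = |S − P| = 29.02.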